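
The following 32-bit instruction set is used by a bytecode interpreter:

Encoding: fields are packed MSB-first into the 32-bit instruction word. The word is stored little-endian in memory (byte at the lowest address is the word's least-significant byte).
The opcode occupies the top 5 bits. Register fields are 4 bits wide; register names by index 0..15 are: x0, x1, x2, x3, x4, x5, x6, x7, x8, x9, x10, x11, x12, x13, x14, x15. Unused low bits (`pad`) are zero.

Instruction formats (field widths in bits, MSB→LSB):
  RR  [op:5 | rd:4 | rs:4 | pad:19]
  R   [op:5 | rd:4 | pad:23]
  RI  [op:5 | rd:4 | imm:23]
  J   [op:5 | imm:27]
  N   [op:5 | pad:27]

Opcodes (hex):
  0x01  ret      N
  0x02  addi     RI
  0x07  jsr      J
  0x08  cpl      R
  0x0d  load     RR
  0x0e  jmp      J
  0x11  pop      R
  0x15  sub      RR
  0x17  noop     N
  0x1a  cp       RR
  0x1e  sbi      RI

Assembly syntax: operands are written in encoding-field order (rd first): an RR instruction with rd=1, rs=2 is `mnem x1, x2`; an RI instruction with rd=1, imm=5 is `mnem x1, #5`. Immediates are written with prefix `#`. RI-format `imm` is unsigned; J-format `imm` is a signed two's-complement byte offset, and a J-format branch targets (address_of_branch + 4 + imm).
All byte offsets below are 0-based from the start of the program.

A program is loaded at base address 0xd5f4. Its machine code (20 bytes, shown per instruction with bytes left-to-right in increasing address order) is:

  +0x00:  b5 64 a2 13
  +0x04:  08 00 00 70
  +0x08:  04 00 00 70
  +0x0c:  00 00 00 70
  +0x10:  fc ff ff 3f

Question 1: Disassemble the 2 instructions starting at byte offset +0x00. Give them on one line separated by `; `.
addi x7, #2254005; jmp #8

off 0x00: read b5 64 a2 13 as little → 0x13a264b5
  op=0x13a264b5>>27=0x2 ⇒ addi (RI)
  rd: (w>>23)&0xf=0x7 → x7
  imm: (w>>0)&0x7fffff=0x2264b5 → #2254005
off 0x04: read 08 00 00 70 as little → 0x70000008
  op=0x70000008>>27=0xe ⇒ jmp (J)
  imm: (w>>0)&0x7ffffff=0x8 → #8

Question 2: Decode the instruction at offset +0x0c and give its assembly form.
jmp #0

off 0x0c: read 00 00 00 70 as little → 0x70000000
  top 5b → 0xe → jmp [J]
  imm: (w>>0)&0x7ffffff=0x0 → #0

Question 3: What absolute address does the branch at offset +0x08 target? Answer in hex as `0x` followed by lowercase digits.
0xd604

off 0x08: read 04 00 00 70 as little → 0x70000004
  top 5b → 0xe → jmp [J]
  [26:0] imm=4 = #4
  target = base 0xd5f4 + off 0x08 + 4 + imm 4 = 0xd604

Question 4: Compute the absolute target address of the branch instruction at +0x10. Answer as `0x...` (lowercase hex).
0xd604

off 0x10: read fc ff ff 3f as little → 0x3ffffffc
  op=0x3ffffffc>>27=0x7 ⇒ jsr (J)
  imm: (w>>0)&0x7ffffff=0x7fffffc (s27→-4) → #-4
  target = base 0xd5f4 + off 0x10 + 4 + imm -4 = 0xd604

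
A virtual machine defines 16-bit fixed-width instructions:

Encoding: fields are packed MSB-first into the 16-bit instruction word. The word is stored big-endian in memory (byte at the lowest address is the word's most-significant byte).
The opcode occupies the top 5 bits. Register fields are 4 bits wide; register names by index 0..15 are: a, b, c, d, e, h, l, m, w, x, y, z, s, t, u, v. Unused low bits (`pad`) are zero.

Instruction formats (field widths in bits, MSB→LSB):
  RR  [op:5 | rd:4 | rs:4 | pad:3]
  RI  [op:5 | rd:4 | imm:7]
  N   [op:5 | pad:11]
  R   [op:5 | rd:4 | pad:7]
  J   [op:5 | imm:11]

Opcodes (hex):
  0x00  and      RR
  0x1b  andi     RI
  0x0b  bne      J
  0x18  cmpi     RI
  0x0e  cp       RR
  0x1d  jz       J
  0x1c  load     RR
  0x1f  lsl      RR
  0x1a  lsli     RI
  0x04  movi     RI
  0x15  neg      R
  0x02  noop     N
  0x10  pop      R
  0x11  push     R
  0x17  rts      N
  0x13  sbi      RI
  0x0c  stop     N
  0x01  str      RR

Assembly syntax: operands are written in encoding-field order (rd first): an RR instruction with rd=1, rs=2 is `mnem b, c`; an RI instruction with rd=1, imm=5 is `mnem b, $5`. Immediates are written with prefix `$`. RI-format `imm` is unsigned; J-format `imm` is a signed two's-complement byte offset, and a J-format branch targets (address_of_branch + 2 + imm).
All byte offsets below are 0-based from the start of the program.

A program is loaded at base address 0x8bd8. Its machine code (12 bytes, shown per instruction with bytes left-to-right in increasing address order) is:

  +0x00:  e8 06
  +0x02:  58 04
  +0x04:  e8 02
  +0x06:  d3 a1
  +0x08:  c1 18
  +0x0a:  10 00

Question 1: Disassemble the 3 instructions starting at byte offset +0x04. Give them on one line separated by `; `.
+0x04: e8 02 ⇒ word 0xe802 (big)
  top 5b → 0x1d → jz [J]
  imm@[10:0]=0x2 ⇒ $2
+0x06: d3 a1 ⇒ word 0xd3a1 (big)
  top 5b → 0x1a → lsli [RI]
  rd@[10:7]=0x7 ⇒ m
  imm@[6:0]=0x21 ⇒ $33
+0x08: c1 18 ⇒ word 0xc118 (big)
  top 5b → 0x18 → cmpi [RI]
  rd@[10:7]=0x2 ⇒ c
  imm@[6:0]=0x18 ⇒ $24

jz $2; lsli m, $33; cmpi c, $24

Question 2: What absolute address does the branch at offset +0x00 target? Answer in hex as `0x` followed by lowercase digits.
off 0x00: read e8 06 as big → 0xe806
  opcode bits[15:11]=0x1d: jz/J
  imm: (w>>0)&0x7ff=0x6 → $6
  target = base 0x8bd8 + off 0x00 + 2 + imm 6 = 0x8be0

0x8be0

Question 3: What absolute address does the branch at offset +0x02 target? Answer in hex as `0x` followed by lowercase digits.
[02] 58 04 → 0x5804
  opcode bits[15:11]=0xb: bne/J
  imm@[10:0]=0x4 ⇒ $4
  target = base 0x8bd8 + off 0x02 + 2 + imm 4 = 0x8be0

0x8be0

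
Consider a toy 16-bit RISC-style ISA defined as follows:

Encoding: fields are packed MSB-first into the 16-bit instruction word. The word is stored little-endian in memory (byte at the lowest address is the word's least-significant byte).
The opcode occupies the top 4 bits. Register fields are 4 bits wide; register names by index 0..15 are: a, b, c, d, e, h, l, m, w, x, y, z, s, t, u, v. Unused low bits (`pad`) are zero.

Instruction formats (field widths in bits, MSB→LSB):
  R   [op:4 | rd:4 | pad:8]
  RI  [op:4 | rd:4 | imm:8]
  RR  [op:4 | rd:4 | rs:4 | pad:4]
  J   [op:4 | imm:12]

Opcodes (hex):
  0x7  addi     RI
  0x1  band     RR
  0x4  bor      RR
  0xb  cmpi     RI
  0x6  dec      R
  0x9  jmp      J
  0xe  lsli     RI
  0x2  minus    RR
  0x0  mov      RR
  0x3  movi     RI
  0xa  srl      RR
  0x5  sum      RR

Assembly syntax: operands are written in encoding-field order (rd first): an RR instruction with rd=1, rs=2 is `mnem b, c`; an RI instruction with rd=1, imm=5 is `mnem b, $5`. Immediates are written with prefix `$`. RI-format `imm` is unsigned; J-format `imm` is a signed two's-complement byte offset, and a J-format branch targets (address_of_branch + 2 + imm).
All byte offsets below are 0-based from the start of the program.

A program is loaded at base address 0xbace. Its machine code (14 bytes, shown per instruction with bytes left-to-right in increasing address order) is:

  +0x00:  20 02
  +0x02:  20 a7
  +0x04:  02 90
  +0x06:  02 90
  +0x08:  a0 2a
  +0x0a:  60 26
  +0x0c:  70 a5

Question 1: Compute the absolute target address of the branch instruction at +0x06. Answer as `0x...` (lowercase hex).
[06] 02 90 → 0x9002
  op=0x9002>>12=0x9 ⇒ jmp (J)
  imm: (w>>0)&0xfff=0x2 → $2
  target = base 0xbace + off 0x06 + 2 + imm 2 = 0xbad8

0xbad8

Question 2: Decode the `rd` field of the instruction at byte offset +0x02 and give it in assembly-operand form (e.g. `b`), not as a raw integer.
m

off 0x02: read 20 a7 as little → 0xa720
  top 4b → 0xa → srl [RR]
  rd: (w>>8)&0xf=0x7 → m
  rs: (w>>4)&0xf=0x2 → c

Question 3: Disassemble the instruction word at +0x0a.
off 0x0a: read 60 26 as little → 0x2660
  opcode bits[15:12]=0x2: minus/RR
  rd: (w>>8)&0xf=0x6 → l
  rs: (w>>4)&0xf=0x6 → l

minus l, l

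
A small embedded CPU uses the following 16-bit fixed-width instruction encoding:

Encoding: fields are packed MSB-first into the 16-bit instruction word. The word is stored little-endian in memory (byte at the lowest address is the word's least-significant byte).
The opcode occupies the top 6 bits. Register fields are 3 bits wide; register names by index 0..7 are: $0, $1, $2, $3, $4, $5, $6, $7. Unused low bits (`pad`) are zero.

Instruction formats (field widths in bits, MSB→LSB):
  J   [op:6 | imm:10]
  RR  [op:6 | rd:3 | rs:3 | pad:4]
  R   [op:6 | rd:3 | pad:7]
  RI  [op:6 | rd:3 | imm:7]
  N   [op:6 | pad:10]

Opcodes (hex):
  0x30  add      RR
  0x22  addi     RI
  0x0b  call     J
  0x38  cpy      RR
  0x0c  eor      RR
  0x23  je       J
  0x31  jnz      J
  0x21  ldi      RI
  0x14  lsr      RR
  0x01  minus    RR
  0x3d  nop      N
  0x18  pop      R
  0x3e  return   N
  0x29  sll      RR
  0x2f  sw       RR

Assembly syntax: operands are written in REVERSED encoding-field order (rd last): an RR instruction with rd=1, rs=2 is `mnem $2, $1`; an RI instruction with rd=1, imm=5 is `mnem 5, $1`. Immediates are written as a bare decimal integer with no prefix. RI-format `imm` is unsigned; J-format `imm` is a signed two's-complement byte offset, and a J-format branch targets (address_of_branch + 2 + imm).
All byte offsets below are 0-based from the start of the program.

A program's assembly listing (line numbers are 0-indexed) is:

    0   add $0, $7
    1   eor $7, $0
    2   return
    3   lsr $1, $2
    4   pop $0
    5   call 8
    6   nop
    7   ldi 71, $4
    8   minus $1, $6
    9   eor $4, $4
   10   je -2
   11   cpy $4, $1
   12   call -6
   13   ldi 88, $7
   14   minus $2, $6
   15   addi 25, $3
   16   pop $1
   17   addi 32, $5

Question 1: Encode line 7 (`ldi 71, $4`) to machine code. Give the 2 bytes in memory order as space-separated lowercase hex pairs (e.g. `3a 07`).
47 86

7. ldi fields op=0x21:6|rd=4:3|imm=71:7 → word 8647h → 47 86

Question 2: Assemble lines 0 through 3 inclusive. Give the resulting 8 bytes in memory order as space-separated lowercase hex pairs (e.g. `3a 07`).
80 c3 70 30 00 f8 10 51

0. add fields op=0x30:6|rd=7:3|rs=0:3|pad=0:4 → word c380h → 80 c3
1. eor fields op=0xc:6|rd=0:3|rs=7:3|pad=0:4 → word 3070h → 70 30
2. return fields op=0x3e:6|pad=0:10 → word f800h → 00 f8
3. lsr fields op=0x14:6|rd=2:3|rs=1:3|pad=0:4 → word 5110h → 10 51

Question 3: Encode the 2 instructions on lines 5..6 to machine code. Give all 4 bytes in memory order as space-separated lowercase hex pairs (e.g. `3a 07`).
L5: call op=0xb:6|imm=8:10 ⇒ 0x2c08 ⇒ little 08 2c
L6: nop op=0x3d:6|pad=0:10 ⇒ 0xf400 ⇒ little 00 f4

08 2c 00 f4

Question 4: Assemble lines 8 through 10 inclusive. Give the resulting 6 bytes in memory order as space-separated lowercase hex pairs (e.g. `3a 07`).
L8: minus op=0x1:6|rd=6:3|rs=1:3|pad=0:4 ⇒ 0x0710 ⇒ little 10 07
L9: eor op=0xc:6|rd=4:3|rs=4:3|pad=0:4 ⇒ 0x3240 ⇒ little 40 32
L10: je op=0x23:6|imm=-2:10 ⇒ 0x8ffe ⇒ little fe 8f

10 07 40 32 fe 8f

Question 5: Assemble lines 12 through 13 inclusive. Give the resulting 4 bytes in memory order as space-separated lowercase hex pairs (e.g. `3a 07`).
line 12 (call): pack op=0xb:6|imm=-6:10 = 0x2ffa; little→ fa 2f
line 13 (ldi): pack op=0x21:6|rd=7:3|imm=88:7 = 0x87d8; little→ d8 87

fa 2f d8 87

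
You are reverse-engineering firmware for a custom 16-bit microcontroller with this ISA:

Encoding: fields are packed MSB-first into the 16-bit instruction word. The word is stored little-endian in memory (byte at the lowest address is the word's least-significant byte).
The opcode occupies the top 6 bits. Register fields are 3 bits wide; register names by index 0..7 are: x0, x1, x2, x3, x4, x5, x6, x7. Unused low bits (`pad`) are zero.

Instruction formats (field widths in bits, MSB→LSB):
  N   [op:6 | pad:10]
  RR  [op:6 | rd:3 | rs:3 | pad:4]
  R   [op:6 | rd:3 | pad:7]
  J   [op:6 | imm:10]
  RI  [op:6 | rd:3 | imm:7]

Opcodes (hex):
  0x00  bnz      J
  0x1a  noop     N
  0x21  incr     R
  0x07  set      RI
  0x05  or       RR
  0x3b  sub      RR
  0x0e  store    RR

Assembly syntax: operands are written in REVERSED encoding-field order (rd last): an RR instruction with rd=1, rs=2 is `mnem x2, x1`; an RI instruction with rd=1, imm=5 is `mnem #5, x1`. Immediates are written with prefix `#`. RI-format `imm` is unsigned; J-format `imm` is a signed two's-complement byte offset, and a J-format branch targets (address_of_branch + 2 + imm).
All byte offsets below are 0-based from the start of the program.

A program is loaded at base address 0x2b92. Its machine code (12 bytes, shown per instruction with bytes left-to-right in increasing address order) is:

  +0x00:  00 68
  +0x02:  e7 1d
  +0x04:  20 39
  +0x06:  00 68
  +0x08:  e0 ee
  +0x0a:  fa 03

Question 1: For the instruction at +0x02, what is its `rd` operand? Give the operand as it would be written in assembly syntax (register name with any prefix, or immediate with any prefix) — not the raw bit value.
@+02  little-endian(e7 1d) = 0x1de7
  opcode bits[15:10]=0x7: set/RI
  rd@[9:7]=0x3 ⇒ x3
  imm@[6:0]=0x67 ⇒ #103

x3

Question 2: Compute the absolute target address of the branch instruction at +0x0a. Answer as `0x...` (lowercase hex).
@+0a  little-endian(fa 03) = 0x03fa
  opcode bits[15:10]=0x0: bnz/J
  imm: (w>>0)&0x3ff=0x3fa (s10→-6) → #-6
  target = base 0x2b92 + off 0x0a + 2 + imm -6 = 0x2b98

0x2b98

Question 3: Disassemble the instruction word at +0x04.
store x2, x2

[04] 20 39 → 0x3920
  top 6b → 0xe → store [RR]
  rd@[9:7]=0x2 ⇒ x2
  rs@[6:4]=0x2 ⇒ x2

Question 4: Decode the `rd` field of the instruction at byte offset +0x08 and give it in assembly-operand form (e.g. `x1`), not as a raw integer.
x5

off 0x08: read e0 ee as little → 0xeee0
  top 6b → 0x3b → sub [RR]
  rd@[9:7]=0x5 ⇒ x5
  rs@[6:4]=0x6 ⇒ x6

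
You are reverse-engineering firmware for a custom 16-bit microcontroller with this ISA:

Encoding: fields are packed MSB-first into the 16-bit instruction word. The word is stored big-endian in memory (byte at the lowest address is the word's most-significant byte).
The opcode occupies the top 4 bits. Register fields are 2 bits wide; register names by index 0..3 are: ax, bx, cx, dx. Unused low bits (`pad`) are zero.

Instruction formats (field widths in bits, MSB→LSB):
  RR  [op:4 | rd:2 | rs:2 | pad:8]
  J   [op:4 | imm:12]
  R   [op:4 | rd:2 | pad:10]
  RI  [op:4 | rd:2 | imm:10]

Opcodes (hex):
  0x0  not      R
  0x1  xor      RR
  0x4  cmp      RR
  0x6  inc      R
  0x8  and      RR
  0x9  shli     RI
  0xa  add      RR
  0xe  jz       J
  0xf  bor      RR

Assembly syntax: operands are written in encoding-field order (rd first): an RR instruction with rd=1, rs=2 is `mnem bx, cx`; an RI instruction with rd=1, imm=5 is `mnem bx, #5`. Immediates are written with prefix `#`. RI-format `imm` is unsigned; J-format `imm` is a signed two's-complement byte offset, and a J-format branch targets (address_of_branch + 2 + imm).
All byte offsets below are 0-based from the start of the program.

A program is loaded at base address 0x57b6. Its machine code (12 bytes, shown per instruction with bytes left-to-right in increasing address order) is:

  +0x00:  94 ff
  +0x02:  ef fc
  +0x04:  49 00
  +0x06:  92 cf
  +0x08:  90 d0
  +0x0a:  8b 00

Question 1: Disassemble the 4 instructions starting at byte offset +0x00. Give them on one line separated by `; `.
[00] 94 ff → 0x94ff
  op=0x94ff>>12=0x9 ⇒ shli (RI)
  rd: (w>>10)&0x3=0x1 → bx
  imm: (w>>0)&0x3ff=0xff → #255
[02] ef fc → 0xeffc
  op=0xeffc>>12=0xe ⇒ jz (J)
  imm: (w>>0)&0xfff=0xffc (s12→-4) → #-4
[04] 49 00 → 0x4900
  op=0x4900>>12=0x4 ⇒ cmp (RR)
  rd: (w>>10)&0x3=0x2 → cx
  rs: (w>>8)&0x3=0x1 → bx
[06] 92 cf → 0x92cf
  op=0x92cf>>12=0x9 ⇒ shli (RI)
  rd: (w>>10)&0x3=0x0 → ax
  imm: (w>>0)&0x3ff=0x2cf → #719

shli bx, #255; jz #-4; cmp cx, bx; shli ax, #719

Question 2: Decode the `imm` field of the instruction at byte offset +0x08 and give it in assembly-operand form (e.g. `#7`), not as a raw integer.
+0x08: 90 d0 ⇒ word 0x90d0 (big)
  opcode bits[15:12]=0x9: shli/RI
  [11:10] rd=0 = ax
  [9:0] imm=208 = #208

#208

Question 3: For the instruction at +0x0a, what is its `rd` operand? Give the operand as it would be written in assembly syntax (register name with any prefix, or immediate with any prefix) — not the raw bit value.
+0x0a: 8b 00 ⇒ word 0x8b00 (big)
  opcode bits[15:12]=0x8: and/RR
  rd: (w>>10)&0x3=0x2 → cx
  rs: (w>>8)&0x3=0x3 → dx

cx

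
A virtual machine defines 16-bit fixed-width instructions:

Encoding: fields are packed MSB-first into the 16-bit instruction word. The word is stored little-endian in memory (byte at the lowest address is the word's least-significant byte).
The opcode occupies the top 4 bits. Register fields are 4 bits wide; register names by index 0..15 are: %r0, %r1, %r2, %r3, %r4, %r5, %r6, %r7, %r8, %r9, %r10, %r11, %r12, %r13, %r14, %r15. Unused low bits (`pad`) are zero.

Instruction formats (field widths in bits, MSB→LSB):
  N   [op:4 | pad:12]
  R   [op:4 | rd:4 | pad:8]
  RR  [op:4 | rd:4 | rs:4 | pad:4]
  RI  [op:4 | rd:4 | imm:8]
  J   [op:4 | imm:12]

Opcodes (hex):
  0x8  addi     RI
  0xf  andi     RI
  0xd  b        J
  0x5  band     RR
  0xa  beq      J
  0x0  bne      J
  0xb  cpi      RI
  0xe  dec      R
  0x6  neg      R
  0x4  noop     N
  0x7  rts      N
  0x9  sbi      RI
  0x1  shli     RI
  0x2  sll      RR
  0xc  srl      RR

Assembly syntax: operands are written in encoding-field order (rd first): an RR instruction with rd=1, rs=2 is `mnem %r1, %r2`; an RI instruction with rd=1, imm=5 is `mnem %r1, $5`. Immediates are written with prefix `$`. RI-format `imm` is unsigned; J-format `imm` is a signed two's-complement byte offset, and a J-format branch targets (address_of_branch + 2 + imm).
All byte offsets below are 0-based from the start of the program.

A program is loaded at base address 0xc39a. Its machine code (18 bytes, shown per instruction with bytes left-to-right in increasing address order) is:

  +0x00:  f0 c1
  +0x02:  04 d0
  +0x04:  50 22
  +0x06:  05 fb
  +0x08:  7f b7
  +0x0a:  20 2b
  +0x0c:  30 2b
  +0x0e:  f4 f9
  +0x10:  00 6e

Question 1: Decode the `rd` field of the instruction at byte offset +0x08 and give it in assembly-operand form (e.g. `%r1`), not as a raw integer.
%r7

off 0x08: read 7f b7 as little → 0xb77f
  op=0xb77f>>12=0xb ⇒ cpi (RI)
  [11:8] rd=7 = %r7
  [7:0] imm=127 = $127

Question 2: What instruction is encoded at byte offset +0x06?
andi %r11, $5

@+06  little-endian(05 fb) = 0xfb05
  opcode bits[15:12]=0xf: andi/RI
  rd@[11:8]=0xb ⇒ %r11
  imm@[7:0]=0x5 ⇒ $5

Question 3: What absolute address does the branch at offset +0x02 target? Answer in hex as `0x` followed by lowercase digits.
0xc3a2

off 0x02: read 04 d0 as little → 0xd004
  op=0xd004>>12=0xd ⇒ b (J)
  [11:0] imm=4 = $4
  target = base 0xc39a + off 0x02 + 2 + imm 4 = 0xc3a2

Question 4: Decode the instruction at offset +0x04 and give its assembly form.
sll %r2, %r5

+0x04: 50 22 ⇒ word 0x2250 (little)
  top 4b → 0x2 → sll [RR]
  rd@[11:8]=0x2 ⇒ %r2
  rs@[7:4]=0x5 ⇒ %r5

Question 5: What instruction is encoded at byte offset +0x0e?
@+0e  little-endian(f4 f9) = 0xf9f4
  top 4b → 0xf → andi [RI]
  [11:8] rd=9 = %r9
  [7:0] imm=244 = $244

andi %r9, $244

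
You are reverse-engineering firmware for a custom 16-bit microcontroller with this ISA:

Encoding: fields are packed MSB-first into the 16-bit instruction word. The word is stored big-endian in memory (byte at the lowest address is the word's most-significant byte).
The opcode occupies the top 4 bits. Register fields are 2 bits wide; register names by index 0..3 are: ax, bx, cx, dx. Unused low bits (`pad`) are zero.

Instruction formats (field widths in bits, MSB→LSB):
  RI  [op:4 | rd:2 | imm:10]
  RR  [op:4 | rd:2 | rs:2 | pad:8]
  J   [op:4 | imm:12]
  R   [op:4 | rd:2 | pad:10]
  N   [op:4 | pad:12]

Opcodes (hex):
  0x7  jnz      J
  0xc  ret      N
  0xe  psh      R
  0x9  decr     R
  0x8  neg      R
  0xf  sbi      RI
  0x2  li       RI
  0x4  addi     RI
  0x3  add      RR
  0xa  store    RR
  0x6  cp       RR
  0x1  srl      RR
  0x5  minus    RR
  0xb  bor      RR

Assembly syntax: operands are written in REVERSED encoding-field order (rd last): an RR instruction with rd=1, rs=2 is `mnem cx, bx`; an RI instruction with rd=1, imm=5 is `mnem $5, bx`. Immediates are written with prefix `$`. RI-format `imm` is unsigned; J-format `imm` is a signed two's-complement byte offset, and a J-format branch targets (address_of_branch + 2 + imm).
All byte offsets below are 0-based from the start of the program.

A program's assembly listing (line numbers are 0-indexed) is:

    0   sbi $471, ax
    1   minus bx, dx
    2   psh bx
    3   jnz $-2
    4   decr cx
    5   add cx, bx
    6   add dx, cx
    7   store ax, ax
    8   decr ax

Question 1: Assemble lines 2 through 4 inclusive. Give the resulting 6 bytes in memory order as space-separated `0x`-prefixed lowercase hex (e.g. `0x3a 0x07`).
0xe4 0x00 0x7f 0xfe 0x98 0x00

2. psh fields op=0xe:4|rd=1:2|pad=0:10 → word e400h → e4 00
3. jnz fields op=0x7:4|imm=-2:12 → word 7ffeh → 7f fe
4. decr fields op=0x9:4|rd=2:2|pad=0:10 → word 9800h → 98 00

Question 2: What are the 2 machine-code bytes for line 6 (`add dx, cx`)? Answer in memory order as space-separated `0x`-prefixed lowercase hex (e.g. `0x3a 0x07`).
0x3b 0x00

L6: add op=0x3:4|rd=2:2|rs=3:2|pad=0:8 ⇒ 0x3b00 ⇒ big 3b 00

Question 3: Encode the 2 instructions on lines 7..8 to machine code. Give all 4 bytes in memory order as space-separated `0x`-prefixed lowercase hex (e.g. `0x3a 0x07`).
line 7 (store): pack op=0xa:4|rd=0:2|rs=0:2|pad=0:8 = 0xa000; big→ a0 00
line 8 (decr): pack op=0x9:4|rd=0:2|pad=0:10 = 0x9000; big→ 90 00

0xa0 0x00 0x90 0x00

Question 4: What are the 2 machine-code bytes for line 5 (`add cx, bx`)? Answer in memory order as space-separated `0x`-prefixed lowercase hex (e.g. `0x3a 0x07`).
5. add fields op=0x3:4|rd=1:2|rs=2:2|pad=0:8 → word 3600h → 36 00

0x36 0x00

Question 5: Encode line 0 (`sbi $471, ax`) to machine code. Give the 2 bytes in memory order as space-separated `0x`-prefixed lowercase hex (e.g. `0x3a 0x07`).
0xf1 0xd7

0. sbi fields op=0xf:4|rd=0:2|imm=471:10 → word f1d7h → f1 d7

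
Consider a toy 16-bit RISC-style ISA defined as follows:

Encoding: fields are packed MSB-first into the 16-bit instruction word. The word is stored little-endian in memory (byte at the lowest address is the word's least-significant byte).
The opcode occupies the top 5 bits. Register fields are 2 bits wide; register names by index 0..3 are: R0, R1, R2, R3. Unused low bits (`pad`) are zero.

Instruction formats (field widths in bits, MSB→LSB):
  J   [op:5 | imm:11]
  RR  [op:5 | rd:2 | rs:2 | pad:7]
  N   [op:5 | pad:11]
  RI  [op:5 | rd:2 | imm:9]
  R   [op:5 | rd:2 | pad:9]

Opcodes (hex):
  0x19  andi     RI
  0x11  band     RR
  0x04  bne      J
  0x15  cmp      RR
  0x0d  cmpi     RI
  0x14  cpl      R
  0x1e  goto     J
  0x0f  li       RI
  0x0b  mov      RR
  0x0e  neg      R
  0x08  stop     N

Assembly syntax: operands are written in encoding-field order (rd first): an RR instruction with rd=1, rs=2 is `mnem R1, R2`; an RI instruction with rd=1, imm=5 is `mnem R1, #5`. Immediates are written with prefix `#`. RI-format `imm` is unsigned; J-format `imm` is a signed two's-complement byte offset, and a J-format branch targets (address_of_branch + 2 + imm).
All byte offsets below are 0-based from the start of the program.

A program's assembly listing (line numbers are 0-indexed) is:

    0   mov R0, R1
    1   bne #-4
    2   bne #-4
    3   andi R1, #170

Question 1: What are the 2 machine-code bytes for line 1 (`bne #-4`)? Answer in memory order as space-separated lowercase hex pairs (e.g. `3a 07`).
1. bne fields op=0x4:5|imm=-4:11 → word 27fch → fc 27

fc 27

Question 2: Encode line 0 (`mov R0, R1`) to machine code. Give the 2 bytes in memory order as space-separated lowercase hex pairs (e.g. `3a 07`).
line 0 (mov): pack op=0xb:5|rd=0:2|rs=1:2|pad=0:7 = 0x5880; little→ 80 58

80 58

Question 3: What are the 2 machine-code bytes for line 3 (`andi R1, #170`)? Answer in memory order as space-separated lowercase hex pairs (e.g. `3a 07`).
aa ca

L3: andi op=0x19:5|rd=1:2|imm=170:9 ⇒ 0xcaaa ⇒ little aa ca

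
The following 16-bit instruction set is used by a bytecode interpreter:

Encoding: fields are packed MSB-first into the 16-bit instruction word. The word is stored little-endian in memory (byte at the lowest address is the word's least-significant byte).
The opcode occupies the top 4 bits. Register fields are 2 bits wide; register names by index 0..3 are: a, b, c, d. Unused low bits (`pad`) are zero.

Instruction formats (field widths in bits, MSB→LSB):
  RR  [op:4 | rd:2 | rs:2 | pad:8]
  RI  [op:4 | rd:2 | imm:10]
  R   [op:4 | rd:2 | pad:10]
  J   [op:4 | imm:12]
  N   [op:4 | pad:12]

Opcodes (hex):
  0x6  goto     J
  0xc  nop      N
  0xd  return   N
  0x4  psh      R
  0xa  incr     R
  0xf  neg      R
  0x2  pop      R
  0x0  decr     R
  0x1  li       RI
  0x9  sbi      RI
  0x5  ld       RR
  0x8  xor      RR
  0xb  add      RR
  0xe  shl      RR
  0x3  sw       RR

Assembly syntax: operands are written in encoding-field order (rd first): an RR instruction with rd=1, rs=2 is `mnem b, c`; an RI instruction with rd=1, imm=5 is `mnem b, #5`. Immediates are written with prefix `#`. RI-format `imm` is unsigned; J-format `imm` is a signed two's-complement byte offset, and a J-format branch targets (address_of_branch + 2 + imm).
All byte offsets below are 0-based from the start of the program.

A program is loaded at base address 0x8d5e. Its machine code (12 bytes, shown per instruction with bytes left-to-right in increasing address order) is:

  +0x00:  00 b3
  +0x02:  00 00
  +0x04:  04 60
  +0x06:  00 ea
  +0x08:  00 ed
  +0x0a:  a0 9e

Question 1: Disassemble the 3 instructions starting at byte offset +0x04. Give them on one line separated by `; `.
goto #4; shl c, c; shl d, b

@+04  little-endian(04 60) = 0x6004
  op=0x6004>>12=0x6 ⇒ goto (J)
  [11:0] imm=4 = #4
@+06  little-endian(00 ea) = 0xea00
  op=0xea00>>12=0xe ⇒ shl (RR)
  [11:10] rd=2 = c
  [9:8] rs=2 = c
@+08  little-endian(00 ed) = 0xed00
  op=0xed00>>12=0xe ⇒ shl (RR)
  [11:10] rd=3 = d
  [9:8] rs=1 = b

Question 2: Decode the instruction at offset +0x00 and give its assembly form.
+0x00: 00 b3 ⇒ word 0xb300 (little)
  op=0xb300>>12=0xb ⇒ add (RR)
  rd@[11:10]=0x0 ⇒ a
  rs@[9:8]=0x3 ⇒ d

add a, d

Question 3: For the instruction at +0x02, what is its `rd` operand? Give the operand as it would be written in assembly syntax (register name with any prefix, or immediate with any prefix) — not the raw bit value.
a

+0x02: 00 00 ⇒ word 0x0000 (little)
  op=0x0000>>12=0x0 ⇒ decr (R)
  rd@[11:10]=0x0 ⇒ a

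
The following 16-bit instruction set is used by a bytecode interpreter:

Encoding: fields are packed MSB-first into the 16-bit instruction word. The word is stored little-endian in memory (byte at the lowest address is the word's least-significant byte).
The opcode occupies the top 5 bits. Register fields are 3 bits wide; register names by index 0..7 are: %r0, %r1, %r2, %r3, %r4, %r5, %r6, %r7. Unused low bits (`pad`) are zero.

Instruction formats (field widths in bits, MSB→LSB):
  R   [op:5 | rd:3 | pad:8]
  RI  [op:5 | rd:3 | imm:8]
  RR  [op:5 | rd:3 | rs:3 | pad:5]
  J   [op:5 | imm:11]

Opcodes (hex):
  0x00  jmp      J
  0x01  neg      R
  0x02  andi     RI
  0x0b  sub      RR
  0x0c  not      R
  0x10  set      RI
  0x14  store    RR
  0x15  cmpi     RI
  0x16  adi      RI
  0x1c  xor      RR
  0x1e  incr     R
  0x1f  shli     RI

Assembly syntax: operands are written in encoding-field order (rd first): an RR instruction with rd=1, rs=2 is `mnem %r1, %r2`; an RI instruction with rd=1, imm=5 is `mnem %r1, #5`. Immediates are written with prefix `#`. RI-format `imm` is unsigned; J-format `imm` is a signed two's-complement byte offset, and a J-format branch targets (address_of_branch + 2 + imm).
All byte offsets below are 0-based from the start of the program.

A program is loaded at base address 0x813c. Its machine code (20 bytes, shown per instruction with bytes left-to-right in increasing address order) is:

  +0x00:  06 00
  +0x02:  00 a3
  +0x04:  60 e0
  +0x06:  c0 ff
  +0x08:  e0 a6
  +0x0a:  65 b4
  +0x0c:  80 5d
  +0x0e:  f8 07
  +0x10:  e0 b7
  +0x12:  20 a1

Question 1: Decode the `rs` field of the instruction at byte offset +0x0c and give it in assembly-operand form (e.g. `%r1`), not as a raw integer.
@+0c  little-endian(80 5d) = 0x5d80
  op=0x5d80>>11=0xb ⇒ sub (RR)
  rd: (w>>8)&0x7=0x5 → %r5
  rs: (w>>5)&0x7=0x4 → %r4

%r4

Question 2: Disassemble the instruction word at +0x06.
+0x06: c0 ff ⇒ word 0xffc0 (little)
  op=0xffc0>>11=0x1f ⇒ shli (RI)
  rd@[10:8]=0x7 ⇒ %r7
  imm@[7:0]=0xc0 ⇒ #192

shli %r7, #192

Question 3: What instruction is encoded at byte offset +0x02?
@+02  little-endian(00 a3) = 0xa300
  top 5b → 0x14 → store [RR]
  rd: (w>>8)&0x7=0x3 → %r3
  rs: (w>>5)&0x7=0x0 → %r0

store %r3, %r0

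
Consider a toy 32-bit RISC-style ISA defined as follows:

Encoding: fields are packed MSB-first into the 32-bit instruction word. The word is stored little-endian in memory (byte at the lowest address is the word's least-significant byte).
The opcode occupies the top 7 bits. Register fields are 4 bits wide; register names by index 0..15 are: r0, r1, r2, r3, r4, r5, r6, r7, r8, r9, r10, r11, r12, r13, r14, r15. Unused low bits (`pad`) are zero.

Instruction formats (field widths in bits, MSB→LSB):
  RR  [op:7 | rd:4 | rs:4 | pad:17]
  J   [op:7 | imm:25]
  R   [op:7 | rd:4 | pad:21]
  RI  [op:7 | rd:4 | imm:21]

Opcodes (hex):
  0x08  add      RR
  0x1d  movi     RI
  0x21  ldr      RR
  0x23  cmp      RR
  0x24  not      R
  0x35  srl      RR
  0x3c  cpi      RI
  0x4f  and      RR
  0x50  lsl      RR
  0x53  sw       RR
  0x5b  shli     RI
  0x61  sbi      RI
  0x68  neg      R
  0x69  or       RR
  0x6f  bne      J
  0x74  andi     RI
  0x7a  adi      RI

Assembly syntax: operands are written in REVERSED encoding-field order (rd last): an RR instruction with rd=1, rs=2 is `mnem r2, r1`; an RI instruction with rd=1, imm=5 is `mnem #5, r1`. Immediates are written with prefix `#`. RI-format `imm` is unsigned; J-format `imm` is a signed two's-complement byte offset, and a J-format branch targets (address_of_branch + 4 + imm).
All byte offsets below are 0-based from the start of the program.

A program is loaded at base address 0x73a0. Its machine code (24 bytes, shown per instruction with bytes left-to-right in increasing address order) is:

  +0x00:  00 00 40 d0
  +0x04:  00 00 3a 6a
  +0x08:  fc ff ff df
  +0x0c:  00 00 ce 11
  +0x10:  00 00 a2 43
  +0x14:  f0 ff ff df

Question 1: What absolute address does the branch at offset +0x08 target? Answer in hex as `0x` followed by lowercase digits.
[08] fc ff ff df → 0xdffffffc
  opcode bits[31:25]=0x6f: bne/J
  imm: (w>>0)&0x1ffffff=0x1fffffc (s25→-4) → #-4
  target = base 0x73a0 + off 0x08 + 4 + imm -4 = 0x73a8

0x73a8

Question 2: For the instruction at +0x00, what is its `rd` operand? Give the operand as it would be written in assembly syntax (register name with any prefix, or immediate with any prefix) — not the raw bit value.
+0x00: 00 00 40 d0 ⇒ word 0xd0400000 (little)
  op=0xd0400000>>25=0x68 ⇒ neg (R)
  rd@[24:21]=0x2 ⇒ r2

r2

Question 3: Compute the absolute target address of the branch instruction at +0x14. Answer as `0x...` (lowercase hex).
@+14  little-endian(f0 ff ff df) = 0xdffffff0
  op=0xdffffff0>>25=0x6f ⇒ bne (J)
  imm: (w>>0)&0x1ffffff=0x1fffff0 (s25→-16) → #-16
  target = base 0x73a0 + off 0x14 + 4 + imm -16 = 0x73a8

0x73a8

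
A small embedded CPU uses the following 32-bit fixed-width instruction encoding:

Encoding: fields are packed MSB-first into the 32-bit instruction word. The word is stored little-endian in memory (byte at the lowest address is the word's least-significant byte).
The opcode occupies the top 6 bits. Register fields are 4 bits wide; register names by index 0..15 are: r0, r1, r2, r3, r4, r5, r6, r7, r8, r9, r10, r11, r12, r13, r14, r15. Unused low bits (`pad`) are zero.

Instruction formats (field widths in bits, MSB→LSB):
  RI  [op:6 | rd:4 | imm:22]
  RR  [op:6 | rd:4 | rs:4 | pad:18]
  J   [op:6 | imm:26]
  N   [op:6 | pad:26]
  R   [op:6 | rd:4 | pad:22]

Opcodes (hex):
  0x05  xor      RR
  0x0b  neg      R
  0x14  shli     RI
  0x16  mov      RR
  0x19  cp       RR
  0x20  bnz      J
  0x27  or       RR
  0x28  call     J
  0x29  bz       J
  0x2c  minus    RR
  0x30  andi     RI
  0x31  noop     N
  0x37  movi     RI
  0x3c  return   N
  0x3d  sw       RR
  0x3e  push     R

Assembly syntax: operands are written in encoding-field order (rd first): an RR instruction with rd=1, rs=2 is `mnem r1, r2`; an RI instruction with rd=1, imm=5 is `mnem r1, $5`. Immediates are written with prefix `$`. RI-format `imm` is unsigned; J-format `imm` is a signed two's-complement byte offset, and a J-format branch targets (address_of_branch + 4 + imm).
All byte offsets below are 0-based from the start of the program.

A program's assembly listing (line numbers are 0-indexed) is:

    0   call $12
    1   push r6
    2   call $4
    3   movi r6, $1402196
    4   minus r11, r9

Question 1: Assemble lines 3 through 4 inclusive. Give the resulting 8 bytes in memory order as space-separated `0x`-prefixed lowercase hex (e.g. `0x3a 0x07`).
3. movi fields op=0x37:6|rd=6:4|imm=1402196:22 → word dd956554h → 54 65 95 dd
4. minus fields op=0x2c:6|rd=11:4|rs=9:4|pad=0:18 → word b2e40000h → 00 00 e4 b2

0x54 0x65 0x95 0xdd 0x00 0x00 0xe4 0xb2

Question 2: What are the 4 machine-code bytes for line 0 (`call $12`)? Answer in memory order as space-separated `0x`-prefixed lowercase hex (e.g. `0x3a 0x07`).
line 0 (call): pack op=0x28:6|imm=12:26 = 0xa000000c; little→ 0c 00 00 a0

0x0c 0x00 0x00 0xa0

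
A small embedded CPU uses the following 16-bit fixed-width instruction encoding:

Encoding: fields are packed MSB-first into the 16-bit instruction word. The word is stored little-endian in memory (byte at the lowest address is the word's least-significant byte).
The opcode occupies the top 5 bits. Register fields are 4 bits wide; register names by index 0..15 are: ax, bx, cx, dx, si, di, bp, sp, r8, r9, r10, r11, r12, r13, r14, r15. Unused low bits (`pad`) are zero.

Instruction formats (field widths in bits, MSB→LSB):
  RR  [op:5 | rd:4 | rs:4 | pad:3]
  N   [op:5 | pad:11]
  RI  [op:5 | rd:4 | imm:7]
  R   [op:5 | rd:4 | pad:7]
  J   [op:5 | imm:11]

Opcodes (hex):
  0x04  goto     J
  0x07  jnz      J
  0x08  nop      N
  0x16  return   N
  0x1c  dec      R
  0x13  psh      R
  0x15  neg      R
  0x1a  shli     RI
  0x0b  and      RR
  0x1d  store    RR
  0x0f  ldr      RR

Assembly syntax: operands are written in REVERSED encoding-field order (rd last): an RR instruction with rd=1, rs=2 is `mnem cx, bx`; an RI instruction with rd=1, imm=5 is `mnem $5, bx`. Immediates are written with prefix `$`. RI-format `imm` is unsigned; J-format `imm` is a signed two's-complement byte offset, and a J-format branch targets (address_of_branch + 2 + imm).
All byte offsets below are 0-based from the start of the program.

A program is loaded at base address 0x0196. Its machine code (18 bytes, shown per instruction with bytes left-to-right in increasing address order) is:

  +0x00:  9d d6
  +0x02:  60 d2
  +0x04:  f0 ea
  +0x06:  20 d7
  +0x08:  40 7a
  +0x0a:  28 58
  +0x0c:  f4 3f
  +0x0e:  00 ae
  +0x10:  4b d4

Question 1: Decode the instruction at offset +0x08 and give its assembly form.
ldr r8, si

off 0x08: read 40 7a as little → 0x7a40
  top 5b → 0xf → ldr [RR]
  rd@[10:7]=0x4 ⇒ si
  rs@[6:3]=0x8 ⇒ r8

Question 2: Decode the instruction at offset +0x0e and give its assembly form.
off 0x0e: read 00 ae as little → 0xae00
  top 5b → 0x15 → neg [R]
  rd@[10:7]=0xc ⇒ r12

neg r12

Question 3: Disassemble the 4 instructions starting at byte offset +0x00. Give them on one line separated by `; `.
shli $29, r13; shli $96, si; store r14, di; shli $32, r14

+0x00: 9d d6 ⇒ word 0xd69d (little)
  op=0xd69d>>11=0x1a ⇒ shli (RI)
  rd: (w>>7)&0xf=0xd → r13
  imm: (w>>0)&0x7f=0x1d → $29
+0x02: 60 d2 ⇒ word 0xd260 (little)
  op=0xd260>>11=0x1a ⇒ shli (RI)
  rd: (w>>7)&0xf=0x4 → si
  imm: (w>>0)&0x7f=0x60 → $96
+0x04: f0 ea ⇒ word 0xeaf0 (little)
  op=0xeaf0>>11=0x1d ⇒ store (RR)
  rd: (w>>7)&0xf=0x5 → di
  rs: (w>>3)&0xf=0xe → r14
+0x06: 20 d7 ⇒ word 0xd720 (little)
  op=0xd720>>11=0x1a ⇒ shli (RI)
  rd: (w>>7)&0xf=0xe → r14
  imm: (w>>0)&0x7f=0x20 → $32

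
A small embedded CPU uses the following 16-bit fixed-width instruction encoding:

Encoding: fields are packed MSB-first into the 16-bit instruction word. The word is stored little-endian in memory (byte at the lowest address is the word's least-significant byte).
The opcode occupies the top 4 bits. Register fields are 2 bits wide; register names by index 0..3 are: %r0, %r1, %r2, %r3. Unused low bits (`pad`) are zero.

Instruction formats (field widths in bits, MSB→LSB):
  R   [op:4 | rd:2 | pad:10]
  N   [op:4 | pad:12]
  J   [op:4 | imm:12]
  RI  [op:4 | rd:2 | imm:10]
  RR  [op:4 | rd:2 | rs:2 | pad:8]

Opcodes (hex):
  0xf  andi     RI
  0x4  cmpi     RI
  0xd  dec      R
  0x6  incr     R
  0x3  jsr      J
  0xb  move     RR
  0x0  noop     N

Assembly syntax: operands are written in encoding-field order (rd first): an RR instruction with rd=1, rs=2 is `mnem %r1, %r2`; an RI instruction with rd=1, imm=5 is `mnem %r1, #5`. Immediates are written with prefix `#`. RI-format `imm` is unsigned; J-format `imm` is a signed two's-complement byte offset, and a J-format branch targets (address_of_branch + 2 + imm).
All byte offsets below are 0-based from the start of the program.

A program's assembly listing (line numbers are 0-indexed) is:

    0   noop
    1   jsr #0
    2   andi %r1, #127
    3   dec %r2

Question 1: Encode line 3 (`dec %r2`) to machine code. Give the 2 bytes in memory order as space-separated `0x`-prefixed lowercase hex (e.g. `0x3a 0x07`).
3. dec fields op=0xd:4|rd=2:2|pad=0:10 → word d800h → 00 d8

0x00 0xd8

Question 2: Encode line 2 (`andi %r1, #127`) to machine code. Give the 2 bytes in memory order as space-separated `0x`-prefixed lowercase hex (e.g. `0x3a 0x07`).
0x7f 0xf4

2. andi fields op=0xf:4|rd=1:2|imm=127:10 → word f47fh → 7f f4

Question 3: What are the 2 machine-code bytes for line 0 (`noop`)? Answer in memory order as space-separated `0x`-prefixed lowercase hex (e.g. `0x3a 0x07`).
0. noop fields op=0x0:4|pad=0:12 → word 0000h → 00 00

0x00 0x00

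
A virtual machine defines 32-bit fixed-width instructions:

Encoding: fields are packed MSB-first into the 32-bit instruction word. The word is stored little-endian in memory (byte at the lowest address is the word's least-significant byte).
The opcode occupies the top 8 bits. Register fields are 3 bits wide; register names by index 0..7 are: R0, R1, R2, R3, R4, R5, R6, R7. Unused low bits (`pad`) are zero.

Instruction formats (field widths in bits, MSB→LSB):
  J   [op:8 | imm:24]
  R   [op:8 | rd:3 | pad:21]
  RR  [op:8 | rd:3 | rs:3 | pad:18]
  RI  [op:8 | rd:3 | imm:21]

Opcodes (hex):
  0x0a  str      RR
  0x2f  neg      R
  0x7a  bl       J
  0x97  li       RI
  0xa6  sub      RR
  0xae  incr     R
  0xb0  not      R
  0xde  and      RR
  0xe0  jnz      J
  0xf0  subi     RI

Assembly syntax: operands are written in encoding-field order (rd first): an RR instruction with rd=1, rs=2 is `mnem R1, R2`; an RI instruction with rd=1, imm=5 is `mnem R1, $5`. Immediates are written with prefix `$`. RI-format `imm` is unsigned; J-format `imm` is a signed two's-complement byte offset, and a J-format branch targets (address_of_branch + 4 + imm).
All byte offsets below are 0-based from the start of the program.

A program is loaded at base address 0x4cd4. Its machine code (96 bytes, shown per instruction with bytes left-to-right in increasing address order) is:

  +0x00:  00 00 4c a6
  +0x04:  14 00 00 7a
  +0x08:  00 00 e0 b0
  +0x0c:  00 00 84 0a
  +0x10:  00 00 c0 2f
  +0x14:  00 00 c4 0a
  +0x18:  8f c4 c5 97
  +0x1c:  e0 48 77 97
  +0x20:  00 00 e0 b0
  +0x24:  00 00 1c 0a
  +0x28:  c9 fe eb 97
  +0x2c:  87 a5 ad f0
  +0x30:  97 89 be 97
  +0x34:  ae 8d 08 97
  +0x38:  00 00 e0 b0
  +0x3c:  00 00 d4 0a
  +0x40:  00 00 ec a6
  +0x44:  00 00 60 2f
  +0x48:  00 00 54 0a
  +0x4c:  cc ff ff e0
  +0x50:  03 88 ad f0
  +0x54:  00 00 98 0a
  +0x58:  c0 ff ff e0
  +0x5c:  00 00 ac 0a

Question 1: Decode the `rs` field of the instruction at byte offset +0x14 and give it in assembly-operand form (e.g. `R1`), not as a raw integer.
R1

[14] 00 00 c4 0a → 0x0ac40000
  op=0x0ac40000>>24=0xa ⇒ str (RR)
  rd@[23:21]=0x6 ⇒ R6
  rs@[20:18]=0x1 ⇒ R1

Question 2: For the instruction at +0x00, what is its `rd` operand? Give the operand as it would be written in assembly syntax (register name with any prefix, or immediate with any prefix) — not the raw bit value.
[00] 00 00 4c a6 → 0xa64c0000
  opcode bits[31:24]=0xa6: sub/RR
  [23:21] rd=2 = R2
  [20:18] rs=3 = R3

R2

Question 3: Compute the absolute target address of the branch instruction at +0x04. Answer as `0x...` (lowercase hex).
off 0x04: read 14 00 00 7a as little → 0x7a000014
  top 8b → 0x7a → bl [J]
  imm: (w>>0)&0xffffff=0x14 → $20
  target = base 0x4cd4 + off 0x04 + 4 + imm 20 = 0x4cf0

0x4cf0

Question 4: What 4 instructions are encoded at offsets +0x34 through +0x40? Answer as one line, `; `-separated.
li R0, $560558; not R7; str R6, R5; sub R7, R3

@+34  little-endian(ae 8d 08 97) = 0x97088dae
  top 8b → 0x97 → li [RI]
  rd@[23:21]=0x0 ⇒ R0
  imm@[20:0]=0x88dae ⇒ $560558
@+38  little-endian(00 00 e0 b0) = 0xb0e00000
  top 8b → 0xb0 → not [R]
  rd@[23:21]=0x7 ⇒ R7
@+3c  little-endian(00 00 d4 0a) = 0x0ad40000
  top 8b → 0xa → str [RR]
  rd@[23:21]=0x6 ⇒ R6
  rs@[20:18]=0x5 ⇒ R5
@+40  little-endian(00 00 ec a6) = 0xa6ec0000
  top 8b → 0xa6 → sub [RR]
  rd@[23:21]=0x7 ⇒ R7
  rs@[20:18]=0x3 ⇒ R3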